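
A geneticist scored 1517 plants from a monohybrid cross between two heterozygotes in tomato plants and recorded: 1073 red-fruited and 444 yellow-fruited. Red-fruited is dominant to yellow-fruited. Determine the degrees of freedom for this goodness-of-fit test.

For a monohybrid cross between heterozygotes with complete dominance, the expected phenotypic ratio is 3:1.
A goodness-of-fit test with 2 phenotype classes has df = 2 − 1 = 1.

1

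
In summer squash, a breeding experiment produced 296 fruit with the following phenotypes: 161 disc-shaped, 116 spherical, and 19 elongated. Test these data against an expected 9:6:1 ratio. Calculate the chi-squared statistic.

0.420

Total ratio parts = 16. Expected numbers out of 296:
  disc-shaped: 296 × 9/16 = 166.5
  spherical: 296 × 6/16 = 111
  elongated: 296 × 1/16 = 18.5
χ² = Σ (O − E)² / E
  disc-shaped: (161 − 166.5)² / 166.5 = 0.1817
  spherical: (116 − 111)² / 111 = 0.2252
  elongated: (19 − 18.5)² / 18.5 = 0.0135
χ² = 0.1817 + 0.2252 + 0.0135 = 0.4204 ≈ 0.420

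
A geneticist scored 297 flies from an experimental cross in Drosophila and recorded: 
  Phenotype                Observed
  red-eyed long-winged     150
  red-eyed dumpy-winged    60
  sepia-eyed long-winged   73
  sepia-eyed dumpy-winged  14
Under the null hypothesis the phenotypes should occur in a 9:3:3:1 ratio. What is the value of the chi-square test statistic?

Expected counts for N = 297 under a 9:3:3:1 ratio (total parts = 16):
  red-eyed long-winged: 297 × 9/16 = 167.0625
  red-eyed dumpy-winged: 297 × 3/16 = 55.6875
  sepia-eyed long-winged: 297 × 3/16 = 55.6875
  sepia-eyed dumpy-winged: 297 × 1/16 = 18.5625
χ² = Σ (O − E)² / E
  red-eyed long-winged: (150 − 167.0625)² / 167.0625 = 1.7426
  red-eyed dumpy-winged: (60 − 55.6875)² / 55.6875 = 0.3340
  sepia-eyed long-winged: (73 − 55.6875)² / 55.6875 = 5.3822
  sepia-eyed dumpy-winged: (14 − 18.5625)² / 18.5625 = 1.1214
χ² = 1.7426 + 0.3340 + 5.3822 + 1.1214 = 8.5802 ≈ 8.580

8.580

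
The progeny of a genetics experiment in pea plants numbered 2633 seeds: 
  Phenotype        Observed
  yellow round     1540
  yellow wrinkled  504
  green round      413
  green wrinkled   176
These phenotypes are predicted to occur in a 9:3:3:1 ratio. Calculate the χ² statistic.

Expected counts for N = 2633 under a 9:3:3:1 ratio (total parts = 16):
  yellow round: 2633 × 9/16 = 1481.0625
  yellow wrinkled: 2633 × 3/16 = 493.6875
  green round: 2633 × 3/16 = 493.6875
  green wrinkled: 2633 × 1/16 = 164.5625
χ² = Σ (O − E)² / E
  yellow round: (1540 − 1481.0625)² / 1481.0625 = 2.3454
  yellow wrinkled: (504 − 493.6875)² / 493.6875 = 0.2154
  green round: (413 − 493.6875)² / 493.6875 = 13.1874
  green wrinkled: (176 − 164.5625)² / 164.5625 = 0.7949
χ² = 2.3454 + 0.2154 + 13.1874 + 0.7949 = 16.5431 ≈ 16.543

16.543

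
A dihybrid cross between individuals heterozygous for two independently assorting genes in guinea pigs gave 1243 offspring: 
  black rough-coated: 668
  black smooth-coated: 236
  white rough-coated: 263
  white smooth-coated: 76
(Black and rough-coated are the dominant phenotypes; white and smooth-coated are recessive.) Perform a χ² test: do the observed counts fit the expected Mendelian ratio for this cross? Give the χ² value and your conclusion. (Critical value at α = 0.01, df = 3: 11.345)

5.310; consistent

A dihybrid F₂ with independent assortment and complete dominance at both loci gives a 9:3:3:1 phenotypic ratio.
Total ratio parts = 16. Expected numbers out of 1243:
  black rough-coated: 1243 × 9/16 = 699.1875
  black smooth-coated: 1243 × 3/16 = 233.0625
  white rough-coated: 1243 × 3/16 = 233.0625
  white smooth-coated: 1243 × 1/16 = 77.6875
χ² = Σ (O − E)² / E
  black rough-coated: (668 − 699.1875)² / 699.1875 = 1.3911
  black smooth-coated: (236 − 233.0625)² / 233.0625 = 0.0370
  white rough-coated: (263 − 233.0625)² / 233.0625 = 3.8456
  white smooth-coated: (76 − 77.6875)² / 77.6875 = 0.0367
χ² = 1.3911 + 0.0370 + 3.8456 + 0.0367 = 5.3104 ≈ 5.310
Degrees of freedom = 4 − 1 = 3; critical value at α = 0.01 is 11.345.
Since 5.310 < 11.345, we fail to reject the null hypothesis — the data are consistent with the 9:3:3:1 ratio.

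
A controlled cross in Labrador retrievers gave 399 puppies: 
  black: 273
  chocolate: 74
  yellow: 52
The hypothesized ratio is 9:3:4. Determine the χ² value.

The 9:3:4 ratio has 16 parts, so with N = 399 the expected counts are:
  black: 399 × 9/16 = 224.4375
  chocolate: 399 × 3/16 = 74.8125
  yellow: 399 × 4/16 = 99.75
χ² = Σ (O − E)² / E
  black: (273 − 224.4375)² / 224.4375 = 10.5077
  chocolate: (74 − 74.8125)² / 74.8125 = 0.0088
  yellow: (52 − 99.75)² / 99.75 = 22.8578
χ² = 10.5077 + 0.0088 + 22.8578 = 33.3743 ≈ 33.374

33.374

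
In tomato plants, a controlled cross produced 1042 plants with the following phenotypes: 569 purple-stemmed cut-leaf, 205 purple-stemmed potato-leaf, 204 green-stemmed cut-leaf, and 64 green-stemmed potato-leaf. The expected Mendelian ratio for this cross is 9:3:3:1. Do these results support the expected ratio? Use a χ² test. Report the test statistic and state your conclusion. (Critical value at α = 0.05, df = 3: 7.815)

Total ratio parts = 16. Expected numbers out of 1042:
  purple-stemmed cut-leaf: 1042 × 9/16 = 586.125
  purple-stemmed potato-leaf: 1042 × 3/16 = 195.375
  green-stemmed cut-leaf: 1042 × 3/16 = 195.375
  green-stemmed potato-leaf: 1042 × 1/16 = 65.125
χ² = Σ (O − E)² / E
  purple-stemmed cut-leaf: (569 − 586.125)² / 586.125 = 0.5003
  purple-stemmed potato-leaf: (205 − 195.375)² / 195.375 = 0.4742
  green-stemmed cut-leaf: (204 − 195.375)² / 195.375 = 0.3808
  green-stemmed potato-leaf: (64 − 65.125)² / 65.125 = 0.0194
χ² = 0.5003 + 0.4742 + 0.3808 + 0.0194 = 1.3747 ≈ 1.375
Degrees of freedom = 4 − 1 = 3; critical value at α = 0.05 is 7.815.
Since 1.375 < 7.815, we fail to reject the null hypothesis — the data are consistent with the 9:3:3:1 ratio.

1.375; consistent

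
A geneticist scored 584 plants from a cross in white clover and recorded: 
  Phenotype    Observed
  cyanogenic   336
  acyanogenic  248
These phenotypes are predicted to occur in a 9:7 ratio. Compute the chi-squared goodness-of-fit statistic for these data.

0.391

The 9:7 ratio has 16 parts, so with N = 584 the expected counts are:
  cyanogenic: 584 × 9/16 = 328.5
  acyanogenic: 584 × 7/16 = 255.5
χ² = Σ (O − E)² / E
  cyanogenic: (336 − 328.5)² / 328.5 = 0.1712
  acyanogenic: (248 − 255.5)² / 255.5 = 0.2202
χ² = 0.1712 + 0.2202 = 0.3914 ≈ 0.391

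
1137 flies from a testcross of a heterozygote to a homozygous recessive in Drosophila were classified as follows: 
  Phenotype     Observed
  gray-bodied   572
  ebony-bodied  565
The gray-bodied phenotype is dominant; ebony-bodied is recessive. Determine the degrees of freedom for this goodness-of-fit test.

1

A testcross of a heterozygote (Aa × aa) gives a 1:1 phenotypic ratio.
A goodness-of-fit test with 2 phenotype classes has df = 2 − 1 = 1.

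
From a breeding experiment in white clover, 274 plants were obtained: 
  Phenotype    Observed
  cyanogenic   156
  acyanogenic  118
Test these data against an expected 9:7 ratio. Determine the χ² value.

0.052

Under the 9:7 hypothesis (Σ ratio = 16, N = 274):
  cyanogenic: 274 × 9/16 = 154.125
  acyanogenic: 274 × 7/16 = 119.875
χ² = Σ (O − E)² / E
  cyanogenic: (156 − 154.125)² / 154.125 = 0.0228
  acyanogenic: (118 − 119.875)² / 119.875 = 0.0293
χ² = 0.0228 + 0.0293 = 0.0521 ≈ 0.052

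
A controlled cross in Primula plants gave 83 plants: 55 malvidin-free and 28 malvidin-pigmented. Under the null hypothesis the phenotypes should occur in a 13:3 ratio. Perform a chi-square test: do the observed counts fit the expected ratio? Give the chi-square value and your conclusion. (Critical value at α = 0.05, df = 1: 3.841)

12.234; not consistent

Under the 13:3 hypothesis (Σ ratio = 16, N = 83):
  malvidin-free: 83 × 13/16 = 67.4375
  malvidin-pigmented: 83 × 3/16 = 15.5625
χ² = Σ (O − E)² / E
  malvidin-free: (55 − 67.4375)² / 67.4375 = 2.2938
  malvidin-pigmented: (28 − 15.5625)² / 15.5625 = 9.9400
χ² = 2.2938 + 9.9400 = 12.2338 ≈ 12.234
Degrees of freedom = 2 − 1 = 1; critical value at α = 0.05 is 3.841.
Since 12.234 > 3.841, we reject the null hypothesis — the data do not fit the 13:3 ratio.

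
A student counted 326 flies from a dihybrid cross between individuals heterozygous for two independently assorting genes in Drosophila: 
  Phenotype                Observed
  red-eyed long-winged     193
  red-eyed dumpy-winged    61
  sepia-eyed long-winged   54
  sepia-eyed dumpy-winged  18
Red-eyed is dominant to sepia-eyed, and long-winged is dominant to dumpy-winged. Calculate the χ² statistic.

1.613

A dihybrid F₂ with independent assortment and complete dominance at both loci gives a 9:3:3:1 phenotypic ratio.
Under the 9:3:3:1 hypothesis (Σ ratio = 16, N = 326):
  red-eyed long-winged: 326 × 9/16 = 183.375
  red-eyed dumpy-winged: 326 × 3/16 = 61.125
  sepia-eyed long-winged: 326 × 3/16 = 61.125
  sepia-eyed dumpy-winged: 326 × 1/16 = 20.375
χ² = Σ (O − E)² / E
  red-eyed long-winged: (193 − 183.375)² / 183.375 = 0.5052
  red-eyed dumpy-winged: (61 − 61.125)² / 61.125 = 0.0003
  sepia-eyed long-winged: (54 − 61.125)² / 61.125 = 0.8305
  sepia-eyed dumpy-winged: (18 − 20.375)² / 20.375 = 0.2768
χ² = 0.5052 + 0.0003 + 0.8305 + 0.2768 = 1.6128 ≈ 1.613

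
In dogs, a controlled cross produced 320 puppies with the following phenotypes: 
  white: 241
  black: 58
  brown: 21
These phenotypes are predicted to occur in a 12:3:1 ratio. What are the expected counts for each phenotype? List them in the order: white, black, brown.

240, 60, 20

Under the 12:3:1 hypothesis (Σ ratio = 16, N = 320):
  white: 320 × 12/16 = 240
  black: 320 × 3/16 = 60
  brown: 320 × 1/16 = 20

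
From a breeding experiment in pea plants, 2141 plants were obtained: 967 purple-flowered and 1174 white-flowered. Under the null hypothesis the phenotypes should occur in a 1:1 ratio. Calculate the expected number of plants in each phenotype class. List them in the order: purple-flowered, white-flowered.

Under the 1:1 hypothesis (Σ ratio = 2, N = 2141):
  purple-flowered: 2141 × 1/2 = 1070.5
  white-flowered: 2141 × 1/2 = 1070.5

1070.5, 1070.5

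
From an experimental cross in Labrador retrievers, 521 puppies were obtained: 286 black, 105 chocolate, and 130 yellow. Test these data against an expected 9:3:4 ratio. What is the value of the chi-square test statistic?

The 9:3:4 ratio has 16 parts, so with N = 521 the expected counts are:
  black: 521 × 9/16 = 293.0625
  chocolate: 521 × 3/16 = 97.6875
  yellow: 521 × 4/16 = 130.25
χ² = Σ (O − E)² / E
  black: (286 − 293.0625)² / 293.0625 = 0.1702
  chocolate: (105 − 97.6875)² / 97.6875 = 0.5474
  yellow: (130 − 130.25)² / 130.25 = 0.0005
χ² = 0.1702 + 0.5474 + 0.0005 = 0.7181 ≈ 0.718

0.718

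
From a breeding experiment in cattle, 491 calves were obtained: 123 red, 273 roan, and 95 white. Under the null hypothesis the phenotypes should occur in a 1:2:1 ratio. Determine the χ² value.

Under the 1:2:1 hypothesis (Σ ratio = 4, N = 491):
  red: 491 × 1/4 = 122.75
  roan: 491 × 2/4 = 245.5
  white: 491 × 1/4 = 122.75
χ² = Σ (O − E)² / E
  red: (123 − 122.75)² / 122.75 = 0.0005
  roan: (273 − 245.5)² / 245.5 = 3.0804
  white: (95 − 122.75)² / 122.75 = 6.2734
χ² = 0.0005 + 3.0804 + 6.2734 = 9.3543 ≈ 9.354

9.354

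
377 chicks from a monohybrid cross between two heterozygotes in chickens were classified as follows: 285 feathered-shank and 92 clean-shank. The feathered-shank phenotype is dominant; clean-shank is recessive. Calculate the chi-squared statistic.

0.072

For a monohybrid cross between heterozygotes with complete dominance, the expected phenotypic ratio is 3:1.
The 3:1 ratio has 4 parts, so with N = 377 the expected counts are:
  feathered-shank: 377 × 3/4 = 282.75
  clean-shank: 377 × 1/4 = 94.25
χ² = Σ (O − E)² / E
  feathered-shank: (285 − 282.75)² / 282.75 = 0.0179
  clean-shank: (92 − 94.25)² / 94.25 = 0.0537
χ² = 0.0179 + 0.0537 = 0.0716 ≈ 0.072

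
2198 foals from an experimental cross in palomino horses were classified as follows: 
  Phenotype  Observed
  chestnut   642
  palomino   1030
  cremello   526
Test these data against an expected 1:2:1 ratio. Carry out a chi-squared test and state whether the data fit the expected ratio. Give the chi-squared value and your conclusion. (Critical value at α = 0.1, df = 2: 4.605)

20.908; not consistent

Total ratio parts = 4. Expected numbers out of 2198:
  chestnut: 2198 × 1/4 = 549.5
  palomino: 2198 × 2/4 = 1099
  cremello: 2198 × 1/4 = 549.5
χ² = Σ (O − E)² / E
  chestnut: (642 − 549.5)² / 549.5 = 15.5710
  palomino: (1030 − 1099)² / 1099 = 4.3321
  cremello: (526 − 549.5)² / 549.5 = 1.0050
χ² = 15.5710 + 4.3321 + 1.0050 = 20.9081 ≈ 20.908
Degrees of freedom = 3 − 1 = 2; critical value at α = 0.1 is 4.605.
Since 20.908 > 4.605, we reject the null hypothesis — the data do not fit the 1:2:1 ratio.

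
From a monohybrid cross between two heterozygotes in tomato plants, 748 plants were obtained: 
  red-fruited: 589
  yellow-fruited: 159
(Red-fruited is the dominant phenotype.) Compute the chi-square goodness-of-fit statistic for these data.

For a monohybrid cross between heterozygotes with complete dominance, the expected phenotypic ratio is 3:1.
Expected counts for N = 748 under a 3:1 ratio (total parts = 4):
  red-fruited: 748 × 3/4 = 561
  yellow-fruited: 748 × 1/4 = 187
χ² = Σ (O − E)² / E
  red-fruited: (589 − 561)² / 561 = 1.3975
  yellow-fruited: (159 − 187)² / 187 = 4.1925
χ² = 1.3975 + 4.1925 = 5.590

5.590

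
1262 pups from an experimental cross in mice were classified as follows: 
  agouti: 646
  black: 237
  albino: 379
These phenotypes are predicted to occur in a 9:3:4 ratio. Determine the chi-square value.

18.529

Total ratio parts = 16. Expected numbers out of 1262:
  agouti: 1262 × 9/16 = 709.875
  black: 1262 × 3/16 = 236.625
  albino: 1262 × 4/16 = 315.5
χ² = Σ (O − E)² / E
  agouti: (646 − 709.875)² / 709.875 = 5.7475
  black: (237 − 236.625)² / 236.625 = 0.0006
  albino: (379 − 315.5)² / 315.5 = 12.7805
χ² = 5.7475 + 0.0006 + 12.7805 = 18.5286 ≈ 18.529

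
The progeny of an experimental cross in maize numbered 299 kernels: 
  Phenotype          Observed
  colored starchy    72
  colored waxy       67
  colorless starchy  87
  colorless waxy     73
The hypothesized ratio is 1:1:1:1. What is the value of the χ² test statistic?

2.953

Under the 1:1:1:1 hypothesis (Σ ratio = 4, N = 299):
  colored starchy: 299 × 1/4 = 74.75
  colored waxy: 299 × 1/4 = 74.75
  colorless starchy: 299 × 1/4 = 74.75
  colorless waxy: 299 × 1/4 = 74.75
χ² = Σ (O − E)² / E
  colored starchy: (72 − 74.75)² / 74.75 = 0.1012
  colored waxy: (67 − 74.75)² / 74.75 = 0.8035
  colorless starchy: (87 − 74.75)² / 74.75 = 2.0075
  colorless waxy: (73 − 74.75)² / 74.75 = 0.0410
χ² = 0.1012 + 0.8035 + 2.0075 + 0.0410 = 2.9532 ≈ 2.953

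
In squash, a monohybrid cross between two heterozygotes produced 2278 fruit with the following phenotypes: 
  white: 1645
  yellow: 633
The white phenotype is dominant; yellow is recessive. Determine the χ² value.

For a monohybrid cross between heterozygotes with complete dominance, the expected phenotypic ratio is 3:1.
The 3:1 ratio has 4 parts, so with N = 2278 the expected counts are:
  white: 2278 × 3/4 = 1708.5
  yellow: 2278 × 1/4 = 569.5
χ² = Σ (O − E)² / E
  white: (1645 − 1708.5)² / 1708.5 = 2.3601
  yellow: (633 − 569.5)² / 569.5 = 7.0803
χ² = 2.3601 + 7.0803 = 9.4404 ≈ 9.440

9.440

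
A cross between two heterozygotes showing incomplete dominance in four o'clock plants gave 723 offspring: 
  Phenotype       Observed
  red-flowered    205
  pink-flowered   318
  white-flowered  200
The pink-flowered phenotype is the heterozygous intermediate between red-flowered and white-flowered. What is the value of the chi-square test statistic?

10.538

With incomplete dominance, a heterozygote × heterozygote cross gives a 1:2:1 phenotypic ratio.
The 1:2:1 ratio has 4 parts, so with N = 723 the expected counts are:
  red-flowered: 723 × 1/4 = 180.75
  pink-flowered: 723 × 2/4 = 361.5
  white-flowered: 723 × 1/4 = 180.75
χ² = Σ (O − E)² / E
  red-flowered: (205 − 180.75)² / 180.75 = 3.2535
  pink-flowered: (318 − 361.5)² / 361.5 = 5.2344
  white-flowered: (200 − 180.75)² / 180.75 = 2.0501
χ² = 3.2535 + 5.2344 + 2.0501 = 10.538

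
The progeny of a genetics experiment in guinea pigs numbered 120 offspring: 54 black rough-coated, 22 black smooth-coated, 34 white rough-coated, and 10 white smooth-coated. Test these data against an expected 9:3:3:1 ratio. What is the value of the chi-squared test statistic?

Under the 9:3:3:1 hypothesis (Σ ratio = 16, N = 120):
  black rough-coated: 120 × 9/16 = 67.5
  black smooth-coated: 120 × 3/16 = 22.5
  white rough-coated: 120 × 3/16 = 22.5
  white smooth-coated: 120 × 1/16 = 7.5
χ² = Σ (O − E)² / E
  black rough-coated: (54 − 67.5)² / 67.5 = 2.7000
  black smooth-coated: (22 − 22.5)² / 22.5 = 0.0111
  white rough-coated: (34 − 22.5)² / 22.5 = 5.8778
  white smooth-coated: (10 − 7.5)² / 7.5 = 0.8333
χ² = 2.7000 + 0.0111 + 5.8778 + 0.8333 = 9.4222 ≈ 9.422

9.422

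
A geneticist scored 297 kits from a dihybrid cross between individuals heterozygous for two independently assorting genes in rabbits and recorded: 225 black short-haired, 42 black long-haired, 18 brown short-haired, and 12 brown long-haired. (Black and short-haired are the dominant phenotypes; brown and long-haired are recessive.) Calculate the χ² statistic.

A dihybrid F₂ with independent assortment and complete dominance at both loci gives a 9:3:3:1 phenotypic ratio.
Total ratio parts = 16. Expected numbers out of 297:
  black short-haired: 297 × 9/16 = 167.0625
  black long-haired: 297 × 3/16 = 55.6875
  brown short-haired: 297 × 3/16 = 55.6875
  brown long-haired: 297 × 1/16 = 18.5625
χ² = Σ (O − E)² / E
  black short-haired: (225 − 167.0625)² / 167.0625 = 20.0928
  black long-haired: (42 − 55.6875)² / 55.6875 = 3.3643
  brown short-haired: (18 − 55.6875)² / 55.6875 = 25.5057
  brown long-haired: (12 − 18.5625)² / 18.5625 = 2.3201
χ² = 20.0928 + 3.3643 + 25.5057 + 2.3201 = 51.2829 ≈ 51.283

51.283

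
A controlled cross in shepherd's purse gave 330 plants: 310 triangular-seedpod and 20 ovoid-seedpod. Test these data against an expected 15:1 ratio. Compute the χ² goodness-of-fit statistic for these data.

0.020

Under the 15:1 hypothesis (Σ ratio = 16, N = 330):
  triangular-seedpod: 330 × 15/16 = 309.375
  ovoid-seedpod: 330 × 1/16 = 20.625
χ² = Σ (O − E)² / E
  triangular-seedpod: (310 − 309.375)² / 309.375 = 0.0013
  ovoid-seedpod: (20 − 20.625)² / 20.625 = 0.0189
χ² = 0.0013 + 0.0189 = 0.0202 ≈ 0.020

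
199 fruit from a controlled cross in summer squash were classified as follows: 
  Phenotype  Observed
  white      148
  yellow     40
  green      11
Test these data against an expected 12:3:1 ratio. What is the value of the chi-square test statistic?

0.370

Expected counts for N = 199 under a 12:3:1 ratio (total parts = 16):
  white: 199 × 12/16 = 149.25
  yellow: 199 × 3/16 = 37.3125
  green: 199 × 1/16 = 12.4375
χ² = Σ (O − E)² / E
  white: (148 − 149.25)² / 149.25 = 0.0105
  yellow: (40 − 37.3125)² / 37.3125 = 0.1936
  green: (11 − 12.4375)² / 12.4375 = 0.1661
χ² = 0.0105 + 0.1936 + 0.1661 = 0.3702 ≈ 0.370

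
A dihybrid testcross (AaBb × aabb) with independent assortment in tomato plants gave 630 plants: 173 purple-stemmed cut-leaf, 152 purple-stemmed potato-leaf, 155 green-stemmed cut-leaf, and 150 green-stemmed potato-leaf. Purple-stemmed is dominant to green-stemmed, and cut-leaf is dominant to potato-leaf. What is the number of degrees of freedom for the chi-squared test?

A dihybrid testcross with independent assortment gives a 1:1:1:1 ratio.
A goodness-of-fit test with 4 phenotype classes has df = 4 − 1 = 3.

3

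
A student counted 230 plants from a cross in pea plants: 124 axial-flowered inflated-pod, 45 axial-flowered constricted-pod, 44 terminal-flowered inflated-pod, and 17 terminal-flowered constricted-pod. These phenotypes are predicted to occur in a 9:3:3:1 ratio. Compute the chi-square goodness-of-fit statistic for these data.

The 9:3:3:1 ratio has 16 parts, so with N = 230 the expected counts are:
  axial-flowered inflated-pod: 230 × 9/16 = 129.375
  axial-flowered constricted-pod: 230 × 3/16 = 43.125
  terminal-flowered inflated-pod: 230 × 3/16 = 43.125
  terminal-flowered constricted-pod: 230 × 1/16 = 14.375
χ² = Σ (O − E)² / E
  axial-flowered inflated-pod: (124 − 129.375)² / 129.375 = 0.2233
  axial-flowered constricted-pod: (45 − 43.125)² / 43.125 = 0.0815
  terminal-flowered inflated-pod: (44 − 43.125)² / 43.125 = 0.0178
  terminal-flowered constricted-pod: (17 − 14.375)² / 14.375 = 0.4793
χ² = 0.2233 + 0.0815 + 0.0178 + 0.4793 = 0.8019 ≈ 0.802

0.802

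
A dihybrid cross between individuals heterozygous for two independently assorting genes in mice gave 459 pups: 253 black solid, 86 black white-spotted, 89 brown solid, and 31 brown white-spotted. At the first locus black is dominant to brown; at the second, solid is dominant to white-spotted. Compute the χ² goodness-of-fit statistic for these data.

0.391

A dihybrid F₂ with independent assortment and complete dominance at both loci gives a 9:3:3:1 phenotypic ratio.
Expected counts for N = 459 under a 9:3:3:1 ratio (total parts = 16):
  black solid: 459 × 9/16 = 258.1875
  black white-spotted: 459 × 3/16 = 86.0625
  brown solid: 459 × 3/16 = 86.0625
  brown white-spotted: 459 × 1/16 = 28.6875
χ² = Σ (O − E)² / E
  black solid: (253 − 258.1875)² / 258.1875 = 0.1042
  black white-spotted: (86 − 86.0625)² / 86.0625 = 0.0000
  brown solid: (89 − 86.0625)² / 86.0625 = 0.1003
  brown white-spotted: (31 − 28.6875)² / 28.6875 = 0.1864
χ² = 0.1042 + 0.0000 + 0.1003 + 0.1864 = 0.3909 ≈ 0.391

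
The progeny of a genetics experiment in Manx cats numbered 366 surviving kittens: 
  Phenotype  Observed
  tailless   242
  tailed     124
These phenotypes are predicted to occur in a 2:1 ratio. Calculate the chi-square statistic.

0.049

Under the 2:1 hypothesis (Σ ratio = 3, N = 366):
  tailless: 366 × 2/3 = 244
  tailed: 366 × 1/3 = 122
χ² = Σ (O − E)² / E
  tailless: (242 − 244)² / 244 = 0.0164
  tailed: (124 − 122)² / 122 = 0.0328
χ² = 0.0164 + 0.0328 = 0.0492 ≈ 0.049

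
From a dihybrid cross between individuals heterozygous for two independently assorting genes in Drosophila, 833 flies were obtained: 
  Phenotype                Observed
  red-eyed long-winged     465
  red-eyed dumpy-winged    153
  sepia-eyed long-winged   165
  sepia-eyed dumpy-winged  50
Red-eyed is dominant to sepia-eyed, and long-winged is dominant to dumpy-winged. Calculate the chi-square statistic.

A dihybrid F₂ with independent assortment and complete dominance at both loci gives a 9:3:3:1 phenotypic ratio.
Total ratio parts = 16. Expected numbers out of 833:
  red-eyed long-winged: 833 × 9/16 = 468.5625
  red-eyed dumpy-winged: 833 × 3/16 = 156.1875
  sepia-eyed long-winged: 833 × 3/16 = 156.1875
  sepia-eyed dumpy-winged: 833 × 1/16 = 52.0625
χ² = Σ (O − E)² / E
  red-eyed long-winged: (465 − 468.5625)² / 468.5625 = 0.0271
  red-eyed dumpy-winged: (153 − 156.1875)² / 156.1875 = 0.0651
  sepia-eyed long-winged: (165 − 156.1875)² / 156.1875 = 0.4972
  sepia-eyed dumpy-winged: (50 − 52.0625)² / 52.0625 = 0.0817
χ² = 0.0271 + 0.0651 + 0.4972 + 0.0817 = 0.6711 ≈ 0.671

0.671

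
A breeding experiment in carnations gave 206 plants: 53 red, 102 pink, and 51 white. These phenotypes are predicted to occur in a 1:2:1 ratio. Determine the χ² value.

Expected counts for N = 206 under a 1:2:1 ratio (total parts = 4):
  red: 206 × 1/4 = 51.5
  pink: 206 × 2/4 = 103
  white: 206 × 1/4 = 51.5
χ² = Σ (O − E)² / E
  red: (53 − 51.5)² / 51.5 = 0.0437
  pink: (102 − 103)² / 103 = 0.0097
  white: (51 − 51.5)² / 51.5 = 0.0049
χ² = 0.0437 + 0.0097 + 0.0049 = 0.0583 ≈ 0.058

0.058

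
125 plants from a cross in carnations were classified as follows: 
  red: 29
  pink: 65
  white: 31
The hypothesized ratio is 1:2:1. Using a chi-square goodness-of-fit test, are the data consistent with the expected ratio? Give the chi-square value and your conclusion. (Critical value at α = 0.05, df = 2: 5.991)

Total ratio parts = 4. Expected numbers out of 125:
  red: 125 × 1/4 = 31.25
  pink: 125 × 2/4 = 62.5
  white: 125 × 1/4 = 31.25
χ² = Σ (O − E)² / E
  red: (29 − 31.25)² / 31.25 = 0.1620
  pink: (65 − 62.5)² / 62.5 = 0.1000
  white: (31 − 31.25)² / 31.25 = 0.0020
χ² = 0.1620 + 0.1000 + 0.0020 = 0.264
Degrees of freedom = 3 − 1 = 2; critical value at α = 0.05 is 5.991.
Since 0.264 < 5.991, we fail to reject the null hypothesis — the data are consistent with the 1:2:1 ratio.

0.264; consistent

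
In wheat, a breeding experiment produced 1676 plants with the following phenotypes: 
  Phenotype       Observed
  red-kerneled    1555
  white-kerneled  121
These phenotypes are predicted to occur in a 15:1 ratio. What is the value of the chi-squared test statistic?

The 15:1 ratio has 16 parts, so with N = 1676 the expected counts are:
  red-kerneled: 1676 × 15/16 = 1571.25
  white-kerneled: 1676 × 1/16 = 104.75
χ² = Σ (O − E)² / E
  red-kerneled: (1555 − 1571.25)² / 1571.25 = 0.1681
  white-kerneled: (121 − 104.75)² / 104.75 = 2.5209
χ² = 0.1681 + 2.5209 = 2.689

2.689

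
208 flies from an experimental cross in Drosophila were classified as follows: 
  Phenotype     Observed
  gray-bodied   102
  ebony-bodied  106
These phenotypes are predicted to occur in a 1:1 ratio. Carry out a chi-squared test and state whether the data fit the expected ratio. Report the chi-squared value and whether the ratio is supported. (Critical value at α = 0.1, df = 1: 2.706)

Under the 1:1 hypothesis (Σ ratio = 2, N = 208):
  gray-bodied: 208 × 1/2 = 104
  ebony-bodied: 208 × 1/2 = 104
χ² = Σ (O − E)² / E
  gray-bodied: (102 − 104)² / 104 = 0.0385
  ebony-bodied: (106 − 104)² / 104 = 0.0385
χ² = 0.0385 + 0.0385 = 0.077
Degrees of freedom = 2 − 1 = 1; critical value at α = 0.1 is 2.706.
Since 0.077 < 2.706, we fail to reject the null hypothesis — the data are consistent with the 1:1 ratio.

0.077; consistent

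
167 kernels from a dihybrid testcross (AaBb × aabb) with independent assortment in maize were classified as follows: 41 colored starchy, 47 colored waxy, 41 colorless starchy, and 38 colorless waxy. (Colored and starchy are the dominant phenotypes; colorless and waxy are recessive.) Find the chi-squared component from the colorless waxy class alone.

0.337

A dihybrid testcross with independent assortment gives a 1:1:1:1 ratio.
The 1:1:1:1 ratio has 4 parts, so with N = 167 the expected counts are:
  colored starchy: 167 × 1/4 = 41.75
  colored waxy: 167 × 1/4 = 41.75
  colorless starchy: 167 × 1/4 = 41.75
  colorless waxy: 167 × 1/4 = 41.75
Contribution of colorless waxy: (38 − 41.75)² / 41.75 = 0.3368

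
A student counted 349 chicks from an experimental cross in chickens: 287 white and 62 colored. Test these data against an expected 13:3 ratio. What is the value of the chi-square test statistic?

Total ratio parts = 16. Expected numbers out of 349:
  white: 349 × 13/16 = 283.5625
  colored: 349 × 3/16 = 65.4375
χ² = Σ (O − E)² / E
  white: (287 − 283.5625)² / 283.5625 = 0.0417
  colored: (62 − 65.4375)² / 65.4375 = 0.1806
χ² = 0.0417 + 0.1806 = 0.2223 ≈ 0.222

0.222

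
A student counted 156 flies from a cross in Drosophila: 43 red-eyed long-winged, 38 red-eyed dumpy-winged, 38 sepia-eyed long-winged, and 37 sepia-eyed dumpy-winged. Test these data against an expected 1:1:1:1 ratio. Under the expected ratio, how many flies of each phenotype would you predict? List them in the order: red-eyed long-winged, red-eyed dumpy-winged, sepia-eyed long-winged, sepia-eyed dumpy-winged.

39, 39, 39, 39

The 1:1:1:1 ratio has 4 parts, so with N = 156 the expected counts are:
  red-eyed long-winged: 156 × 1/4 = 39
  red-eyed dumpy-winged: 156 × 1/4 = 39
  sepia-eyed long-winged: 156 × 1/4 = 39
  sepia-eyed dumpy-winged: 156 × 1/4 = 39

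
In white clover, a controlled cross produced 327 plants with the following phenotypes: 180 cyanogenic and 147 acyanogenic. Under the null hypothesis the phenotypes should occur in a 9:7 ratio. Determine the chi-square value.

0.193

Under the 9:7 hypothesis (Σ ratio = 16, N = 327):
  cyanogenic: 327 × 9/16 = 183.9375
  acyanogenic: 327 × 7/16 = 143.0625
χ² = Σ (O − E)² / E
  cyanogenic: (180 − 183.9375)² / 183.9375 = 0.0843
  acyanogenic: (147 − 143.0625)² / 143.0625 = 0.1084
χ² = 0.0843 + 0.1084 = 0.1927 ≈ 0.193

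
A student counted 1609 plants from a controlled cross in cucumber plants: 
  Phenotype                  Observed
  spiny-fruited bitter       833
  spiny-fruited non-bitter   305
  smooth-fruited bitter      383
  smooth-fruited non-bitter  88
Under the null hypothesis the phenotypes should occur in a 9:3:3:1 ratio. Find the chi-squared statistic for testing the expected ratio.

Under the 9:3:3:1 hypothesis (Σ ratio = 16, N = 1609):
  spiny-fruited bitter: 1609 × 9/16 = 905.0625
  spiny-fruited non-bitter: 1609 × 3/16 = 301.6875
  smooth-fruited bitter: 1609 × 3/16 = 301.6875
  smooth-fruited non-bitter: 1609 × 1/16 = 100.5625
χ² = Σ (O − E)² / E
  spiny-fruited bitter: (833 − 905.0625)² / 905.0625 = 5.7377
  spiny-fruited non-bitter: (305 − 301.6875)² / 301.6875 = 0.0364
  smooth-fruited bitter: (383 − 301.6875)² / 301.6875 = 21.9158
  smooth-fruited non-bitter: (88 − 100.5625)² / 100.5625 = 1.5693
χ² = 5.7377 + 0.0364 + 21.9158 + 1.5693 = 29.2592 ≈ 29.259

29.259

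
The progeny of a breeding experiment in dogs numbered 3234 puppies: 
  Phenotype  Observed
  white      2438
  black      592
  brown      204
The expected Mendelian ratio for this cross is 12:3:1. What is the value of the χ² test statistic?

Under the 12:3:1 hypothesis (Σ ratio = 16, N = 3234):
  white: 3234 × 12/16 = 2425.5
  black: 3234 × 3/16 = 606.375
  brown: 3234 × 1/16 = 202.125
χ² = Σ (O − E)² / E
  white: (2438 − 2425.5)² / 2425.5 = 0.0644
  black: (592 − 606.375)² / 606.375 = 0.3408
  brown: (204 − 202.125)² / 202.125 = 0.0174
χ² = 0.0644 + 0.3408 + 0.0174 = 0.4226 ≈ 0.423

0.423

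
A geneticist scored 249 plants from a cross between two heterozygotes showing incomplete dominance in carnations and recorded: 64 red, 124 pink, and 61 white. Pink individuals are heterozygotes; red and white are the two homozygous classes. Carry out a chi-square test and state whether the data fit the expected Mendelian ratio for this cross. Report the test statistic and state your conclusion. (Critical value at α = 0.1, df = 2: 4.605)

0.076; consistent

With incomplete dominance, a heterozygote × heterozygote cross gives a 1:2:1 phenotypic ratio.
Under the 1:2:1 hypothesis (Σ ratio = 4, N = 249):
  red: 249 × 1/4 = 62.25
  pink: 249 × 2/4 = 124.5
  white: 249 × 1/4 = 62.25
χ² = Σ (O − E)² / E
  red: (64 − 62.25)² / 62.25 = 0.0492
  pink: (124 − 124.5)² / 124.5 = 0.0020
  white: (61 − 62.25)² / 62.25 = 0.0251
χ² = 0.0492 + 0.0020 + 0.0251 = 0.0763 ≈ 0.076
Degrees of freedom = 3 − 1 = 2; critical value at α = 0.1 is 4.605.
Since 0.076 < 4.605, we fail to reject the null hypothesis — the data are consistent with the 1:2:1 ratio.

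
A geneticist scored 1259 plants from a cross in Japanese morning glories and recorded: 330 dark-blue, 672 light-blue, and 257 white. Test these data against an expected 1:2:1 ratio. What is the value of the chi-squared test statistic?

Under the 1:2:1 hypothesis (Σ ratio = 4, N = 1259):
  dark-blue: 1259 × 1/4 = 314.75
  light-blue: 1259 × 2/4 = 629.5
  white: 1259 × 1/4 = 314.75
χ² = Σ (O − E)² / E
  dark-blue: (330 − 314.75)² / 314.75 = 0.7389
  light-blue: (672 − 629.5)² / 629.5 = 2.8693
  white: (257 − 314.75)² / 314.75 = 10.5959
χ² = 0.7389 + 2.8693 + 10.5959 = 14.2041 ≈ 14.204

14.204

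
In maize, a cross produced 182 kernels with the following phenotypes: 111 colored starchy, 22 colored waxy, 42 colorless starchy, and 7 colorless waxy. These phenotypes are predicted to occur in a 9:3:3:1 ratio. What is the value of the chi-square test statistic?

8.535

Under the 9:3:3:1 hypothesis (Σ ratio = 16, N = 182):
  colored starchy: 182 × 9/16 = 102.375
  colored waxy: 182 × 3/16 = 34.125
  colorless starchy: 182 × 3/16 = 34.125
  colorless waxy: 182 × 1/16 = 11.375
χ² = Σ (O − E)² / E
  colored starchy: (111 − 102.375)² / 102.375 = 0.7266
  colored waxy: (22 − 34.125)² / 34.125 = 4.3082
  colorless starchy: (42 − 34.125)² / 34.125 = 1.8173
  colorless waxy: (7 − 11.375)² / 11.375 = 1.6827
χ² = 0.7266 + 4.3082 + 1.8173 + 1.6827 = 8.5348 ≈ 8.535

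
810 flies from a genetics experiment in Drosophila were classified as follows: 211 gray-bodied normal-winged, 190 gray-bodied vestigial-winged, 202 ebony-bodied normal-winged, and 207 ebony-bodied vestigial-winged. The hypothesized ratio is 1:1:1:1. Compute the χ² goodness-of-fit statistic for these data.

Expected counts for N = 810 under a 1:1:1:1 ratio (total parts = 4):
  gray-bodied normal-winged: 810 × 1/4 = 202.5
  gray-bodied vestigial-winged: 810 × 1/4 = 202.5
  ebony-bodied normal-winged: 810 × 1/4 = 202.5
  ebony-bodied vestigial-winged: 810 × 1/4 = 202.5
χ² = Σ (O − E)² / E
  gray-bodied normal-winged: (211 − 202.5)² / 202.5 = 0.3568
  gray-bodied vestigial-winged: (190 − 202.5)² / 202.5 = 0.7716
  ebony-bodied normal-winged: (202 − 202.5)² / 202.5 = 0.0012
  ebony-bodied vestigial-winged: (207 − 202.5)² / 202.5 = 0.1000
χ² = 0.3568 + 0.7716 + 0.0012 + 0.1000 = 1.2296 ≈ 1.230

1.230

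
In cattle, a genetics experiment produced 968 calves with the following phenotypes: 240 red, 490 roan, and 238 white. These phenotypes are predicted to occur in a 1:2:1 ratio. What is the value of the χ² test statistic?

0.157

Total ratio parts = 4. Expected numbers out of 968:
  red: 968 × 1/4 = 242
  roan: 968 × 2/4 = 484
  white: 968 × 1/4 = 242
χ² = Σ (O − E)² / E
  red: (240 − 242)² / 242 = 0.0165
  roan: (490 − 484)² / 484 = 0.0744
  white: (238 − 242)² / 242 = 0.0661
χ² = 0.0165 + 0.0744 + 0.0661 = 0.157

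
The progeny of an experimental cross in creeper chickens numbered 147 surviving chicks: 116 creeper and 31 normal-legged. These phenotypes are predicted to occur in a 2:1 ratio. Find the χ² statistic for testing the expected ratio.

9.918

The 2:1 ratio has 3 parts, so with N = 147 the expected counts are:
  creeper: 147 × 2/3 = 98
  normal-legged: 147 × 1/3 = 49
χ² = Σ (O − E)² / E
  creeper: (116 − 98)² / 98 = 3.3061
  normal-legged: (31 − 49)² / 49 = 6.6122
χ² = 3.3061 + 6.6122 = 9.9183 ≈ 9.918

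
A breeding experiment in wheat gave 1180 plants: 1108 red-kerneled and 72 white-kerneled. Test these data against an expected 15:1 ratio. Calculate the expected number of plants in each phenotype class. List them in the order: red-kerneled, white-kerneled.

Under the 15:1 hypothesis (Σ ratio = 16, N = 1180):
  red-kerneled: 1180 × 15/16 = 1106.25
  white-kerneled: 1180 × 1/16 = 73.75

1106.25, 73.75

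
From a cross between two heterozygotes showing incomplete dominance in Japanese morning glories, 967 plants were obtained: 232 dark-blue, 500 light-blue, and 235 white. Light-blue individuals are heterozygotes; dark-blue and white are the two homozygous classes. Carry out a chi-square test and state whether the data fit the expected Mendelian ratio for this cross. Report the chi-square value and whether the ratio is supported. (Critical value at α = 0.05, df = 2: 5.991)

With incomplete dominance, a heterozygote × heterozygote cross gives a 1:2:1 phenotypic ratio.
The 1:2:1 ratio has 4 parts, so with N = 967 the expected counts are:
  dark-blue: 967 × 1/4 = 241.75
  light-blue: 967 × 2/4 = 483.5
  white: 967 × 1/4 = 241.75
χ² = Σ (O − E)² / E
  dark-blue: (232 − 241.75)² / 241.75 = 0.3932
  light-blue: (500 − 483.5)² / 483.5 = 0.5631
  white: (235 − 241.75)² / 241.75 = 0.1885
χ² = 0.3932 + 0.5631 + 0.1885 = 1.1448 ≈ 1.145
Degrees of freedom = 3 − 1 = 2; critical value at α = 0.05 is 5.991.
Since 1.145 < 5.991, we fail to reject the null hypothesis — the data are consistent with the 1:2:1 ratio.

1.145; consistent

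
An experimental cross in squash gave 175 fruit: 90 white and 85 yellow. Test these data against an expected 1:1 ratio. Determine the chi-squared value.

0.143

Expected counts for N = 175 under a 1:1 ratio (total parts = 2):
  white: 175 × 1/2 = 87.5
  yellow: 175 × 1/2 = 87.5
χ² = Σ (O − E)² / E
  white: (90 − 87.5)² / 87.5 = 0.0714
  yellow: (85 − 87.5)² / 87.5 = 0.0714
χ² = 0.0714 + 0.0714 = 0.1428 ≈ 0.143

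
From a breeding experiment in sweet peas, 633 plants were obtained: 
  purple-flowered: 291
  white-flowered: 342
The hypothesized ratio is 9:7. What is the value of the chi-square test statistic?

The 9:7 ratio has 16 parts, so with N = 633 the expected counts are:
  purple-flowered: 633 × 9/16 = 356.0625
  white-flowered: 633 × 7/16 = 276.9375
χ² = Σ (O − E)² / E
  purple-flowered: (291 − 356.0625)² / 356.0625 = 11.8887
  white-flowered: (342 − 276.9375)² / 276.9375 = 15.2855
χ² = 11.8887 + 15.2855 = 27.1742 ≈ 27.174

27.174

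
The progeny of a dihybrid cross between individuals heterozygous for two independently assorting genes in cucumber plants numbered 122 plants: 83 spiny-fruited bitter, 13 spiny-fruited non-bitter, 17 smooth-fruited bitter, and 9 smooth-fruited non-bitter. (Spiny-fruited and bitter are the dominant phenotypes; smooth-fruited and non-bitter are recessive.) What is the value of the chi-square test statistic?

9.031

A dihybrid F₂ with independent assortment and complete dominance at both loci gives a 9:3:3:1 phenotypic ratio.
Total ratio parts = 16. Expected numbers out of 122:
  spiny-fruited bitter: 122 × 9/16 = 68.625
  spiny-fruited non-bitter: 122 × 3/16 = 22.875
  smooth-fruited bitter: 122 × 3/16 = 22.875
  smooth-fruited non-bitter: 122 × 1/16 = 7.625
χ² = Σ (O − E)² / E
  spiny-fruited bitter: (83 − 68.625)² / 68.625 = 3.0112
  spiny-fruited non-bitter: (13 − 22.875)² / 22.875 = 4.2630
  smooth-fruited bitter: (17 − 22.875)² / 22.875 = 1.5089
  smooth-fruited non-bitter: (9 − 7.625)² / 7.625 = 0.2480
χ² = 3.0112 + 4.2630 + 1.5089 + 0.2480 = 9.0311 ≈ 9.031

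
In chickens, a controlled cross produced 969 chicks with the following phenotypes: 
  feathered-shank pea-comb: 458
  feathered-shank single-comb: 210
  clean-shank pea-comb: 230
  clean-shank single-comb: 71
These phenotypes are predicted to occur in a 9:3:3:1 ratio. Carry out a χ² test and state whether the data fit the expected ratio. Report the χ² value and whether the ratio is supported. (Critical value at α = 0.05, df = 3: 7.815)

32.964; not consistent

Under the 9:3:3:1 hypothesis (Σ ratio = 16, N = 969):
  feathered-shank pea-comb: 969 × 9/16 = 545.0625
  feathered-shank single-comb: 969 × 3/16 = 181.6875
  clean-shank pea-comb: 969 × 3/16 = 181.6875
  clean-shank single-comb: 969 × 1/16 = 60.5625
χ² = Σ (O − E)² / E
  feathered-shank pea-comb: (458 − 545.0625)² / 545.0625 = 13.9064
  feathered-shank single-comb: (210 − 181.6875)² / 181.6875 = 4.4120
  clean-shank pea-comb: (230 − 181.6875)² / 181.6875 = 12.8468
  clean-shank single-comb: (71 − 60.5625)² / 60.5625 = 1.7988
χ² = 13.9064 + 4.4120 + 12.8468 + 1.7988 = 32.964
Degrees of freedom = 4 − 1 = 3; critical value at α = 0.05 is 7.815.
Since 32.964 > 7.815, we reject the null hypothesis — the data do not fit the 9:3:3:1 ratio.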